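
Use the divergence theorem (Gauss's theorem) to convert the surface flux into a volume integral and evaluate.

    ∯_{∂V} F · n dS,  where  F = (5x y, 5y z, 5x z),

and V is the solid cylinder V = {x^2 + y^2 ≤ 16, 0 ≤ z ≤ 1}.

By the divergence theorem,

    ∯_{∂V} F · n dS = ∭_V (∇ · F) dV.

Compute the divergence:
    ∇ · F = ∂F_x/∂x + ∂F_y/∂y + ∂F_z/∂z = 5y + 5z + 5x = 5x + 5y + 5z.

In cylindrical coordinates, x = r cos(θ), y = r sin(θ), z = z, dV = r dr dθ dz, with 0 ≤ r ≤ 4, 0 ≤ θ ≤ 2π, 0 ≤ z ≤ 1.

The integrand, after substitution and multiplying by the volume element, becomes (5sqrt(2)r sin(θ + π/4) + 5z) · r, so

    ∭_V (∇·F) dV = ∫_0^{2π} ∫_0^{4} ∫_0^{1} (5sqrt(2)r sin(θ + π/4) + 5z) · r dz dr dθ.

Inner (z from 0 to 1): 5r (2sqrt(2)r sin(θ + π/4) + 1)/2.
Middle (r from 0 to 4): 320sqrt(2)sin(θ + π/4)/3 + 20.
Outer (θ from 0 to 2π): 40π.

Therefore ∯_{∂V} F · n dS = 40π.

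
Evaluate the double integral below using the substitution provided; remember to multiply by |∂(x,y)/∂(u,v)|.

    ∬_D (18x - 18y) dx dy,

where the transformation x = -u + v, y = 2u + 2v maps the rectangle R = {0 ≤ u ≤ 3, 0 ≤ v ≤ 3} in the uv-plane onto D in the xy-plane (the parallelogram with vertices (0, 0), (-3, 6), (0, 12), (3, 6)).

Compute the Jacobian determinant of (x, y) with respect to (u, v):

    ∂(x,y)/∂(u,v) = | -1  1 | = (-1)(2) - (1)(2) = -4.
                   | 2  2 |

Its absolute value is |J| = 4 (the area scaling factor).

Substituting x = -u + v, y = 2u + 2v into the integrand,

    18x - 18y → -54u - 18v,

so the integral becomes

    ∬_R (-54u - 18v) · |J| du dv = ∫_0^3 ∫_0^3 (-216u - 72v) dv du.

Inner (v): -648u - 324.
Outer (u): -3888.

Therefore ∬_D (18x - 18y) dx dy = -3888.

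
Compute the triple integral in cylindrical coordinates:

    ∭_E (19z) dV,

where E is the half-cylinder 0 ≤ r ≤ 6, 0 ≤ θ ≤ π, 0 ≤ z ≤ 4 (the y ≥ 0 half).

In cylindrical coordinates, x = r cos(θ), y = r sin(θ), z = z, and dV = r dr dθ dz.

The integrand becomes 19z, so

    ∭_E (19z) dV = ∫_{0}^{π} ∫_{0}^{6} ∫_{0}^{4} (19z) · r dz dr dθ.

Inner (z): 152r.
Middle (r from 0 to 6): 2736.
Outer (θ): 2736π.

Therefore the triple integral equals 2736π.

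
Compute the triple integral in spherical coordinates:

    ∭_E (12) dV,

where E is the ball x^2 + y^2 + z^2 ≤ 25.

In spherical coordinates, x = ρ sin(φ) cos(θ), y = ρ sin(φ) sin(θ), z = ρ cos(φ), and dV = ρ^2 sin(φ) dρ dφ dθ.

The integrand becomes 12, so

    ∭_E (12) dV = ∫_{0}^{2π} ∫_{0}^{π} ∫_{0}^{5} (12) · ρ^2 sin(φ) dρ dφ dθ.

Inner (ρ): 500sin(φ).
Middle (φ): 1000.
Outer (θ): 2000π.

Therefore the triple integral equals 2000π.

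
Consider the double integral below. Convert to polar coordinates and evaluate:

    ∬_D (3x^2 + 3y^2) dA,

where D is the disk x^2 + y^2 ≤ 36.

The region D is 0 ≤ r ≤ 6, 0 ≤ θ ≤ 2π in polar coordinates, where x = r cos(θ), y = r sin(θ), and dA = r dr dθ.

Under the substitution, the integrand becomes 3r^2, so

    ∬_D (3x^2 + 3y^2) dA = ∫_{0}^{2π} ∫_{0}^{6} (3r^2) · r dr dθ.

Inner integral (in r): ∫_{0}^{6} (3r^2) · r dr = 972.

Outer integral (in θ): ∫_{0}^{2π} (972) dθ = 1944π.

Therefore ∬_D (3x^2 + 3y^2) dA = 1944π.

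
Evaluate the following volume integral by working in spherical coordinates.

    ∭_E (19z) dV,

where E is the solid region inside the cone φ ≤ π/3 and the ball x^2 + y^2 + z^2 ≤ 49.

In spherical coordinates, x = ρ sin(φ) cos(θ), y = ρ sin(φ) sin(θ), z = ρ cos(φ), and dV = ρ^2 sin(φ) dρ dφ dθ.

The integrand becomes 19ρ cos(φ), so

    ∭_E (19z) dV = ∫_{0}^{2π} ∫_{0}^{π/3} ∫_{0}^{7} (19ρ cos(φ)) · ρ^2 sin(φ) dρ dφ dθ.

Inner (ρ): 45619sin(2φ)/8.
Middle (φ): 136857/32.
Outer (θ): 136857π/16.

Therefore the triple integral equals 136857π/16.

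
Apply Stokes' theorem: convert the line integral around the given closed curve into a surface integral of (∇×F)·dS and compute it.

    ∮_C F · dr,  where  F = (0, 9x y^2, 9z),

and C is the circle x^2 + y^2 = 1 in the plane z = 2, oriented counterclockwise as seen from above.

Let S be the flat disk x^2 + y^2 ≤ 1 in the plane z = 2, with upward unit normal n̂ = ẑ. By Stokes' theorem,

    ∮_C F · dr = ∬_S (∇ × F) · n̂ dS = ∬_D (curl F)_z dA,

where D is the disk x^2 + y^2 ≤ 1.

Compute the curl of F = (0, 9x y^2, 9z):
    (∇ × F)_x = ∂F_z/∂y - ∂F_y/∂z = 0,
    (∇ × F)_y = ∂F_x/∂z - ∂F_z/∂x = 0,
    (∇ × F)_z = ∂F_y/∂x - ∂F_x/∂y = 9y^2.

On z = 2, (curl F)_z = 9y^2.

Convert to polar (x = r cos θ, y = r sin θ, dA = r dr dθ); the integrand becomes 9r^2sin(θ)^2, so

    ∬_D (curl F)_z dA = ∫_0^{2π} ∫_0^{1} (9r^2sin(θ)^2) · r dr dθ.

Inner (r from 0 to 1): 9sin(θ)^2/4.
Outer (θ from 0 to 2π): 9π/4.

Therefore ∮_C F · dr = 9π/4.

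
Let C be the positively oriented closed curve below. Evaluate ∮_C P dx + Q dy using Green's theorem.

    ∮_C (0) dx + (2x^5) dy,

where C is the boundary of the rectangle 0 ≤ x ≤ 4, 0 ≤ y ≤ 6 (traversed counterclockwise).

Green's theorem converts the closed line integral into a double integral over the enclosed region D:

    ∮_C P dx + Q dy = ∬_D (∂Q/∂x - ∂P/∂y) dA.

Here P = 0, Q = 2x^5, so

    ∂Q/∂x = 10x^4,    ∂P/∂y = 0,
    ∂Q/∂x - ∂P/∂y = 10x^4.

D is the region 0 ≤ x ≤ 4, 0 ≤ y ≤ 6. Evaluating the double integral:

    ∬_D (10x^4) dA = ∫_0^{4} ∫_0^{6} (10x^4) dy dx.

Inner (y from 0 to 6): 60x^4.
Outer (x from 0 to 4): 12288.

Therefore ∮_C P dx + Q dy = 12288.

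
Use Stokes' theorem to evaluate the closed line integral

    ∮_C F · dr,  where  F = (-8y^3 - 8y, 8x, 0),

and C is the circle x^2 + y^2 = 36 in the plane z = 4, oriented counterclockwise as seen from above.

Let S be the flat disk x^2 + y^2 ≤ 36 in the plane z = 4, with upward unit normal n̂ = ẑ. By Stokes' theorem,

    ∮_C F · dr = ∬_S (∇ × F) · n̂ dS = ∬_D (curl F)_z dA,

where D is the disk x^2 + y^2 ≤ 36.

Compute the curl of F = (-8y^3 - 8y, 8x, 0):
    (∇ × F)_x = ∂F_z/∂y - ∂F_y/∂z = 0,
    (∇ × F)_y = ∂F_x/∂z - ∂F_z/∂x = 0,
    (∇ × F)_z = ∂F_y/∂x - ∂F_x/∂y = 24y^2 + 16.

On z = 4, (curl F)_z = 24y^2 + 16.

Convert to polar (x = r cos θ, y = r sin θ, dA = r dr dθ); the integrand becomes 24r^2sin(θ)^2 + 16, so

    ∬_D (curl F)_z dA = ∫_0^{2π} ∫_0^{6} (24r^2sin(θ)^2 + 16) · r dr dθ.

Inner (r from 0 to 6): 7776sin(θ)^2 + 288.
Outer (θ from 0 to 2π): 8352π.

Therefore ∮_C F · dr = 8352π.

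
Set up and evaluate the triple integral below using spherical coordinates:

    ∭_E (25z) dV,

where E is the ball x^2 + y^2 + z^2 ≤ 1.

In spherical coordinates, x = ρ sin(φ) cos(θ), y = ρ sin(φ) sin(θ), z = ρ cos(φ), and dV = ρ^2 sin(φ) dρ dφ dθ.

The integrand becomes 25ρ cos(φ), so

    ∭_E (25z) dV = ∫_{0}^{2π} ∫_{0}^{π} ∫_{0}^{1} (25ρ cos(φ)) · ρ^2 sin(φ) dρ dφ dθ.

Inner (ρ): 25sin(2φ)/8.
Middle (φ): 0.
Outer (θ): 0.

Therefore the triple integral equals 0.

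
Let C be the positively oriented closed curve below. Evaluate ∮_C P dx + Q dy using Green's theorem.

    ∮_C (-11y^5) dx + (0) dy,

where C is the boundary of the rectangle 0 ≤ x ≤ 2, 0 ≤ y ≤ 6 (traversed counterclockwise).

Green's theorem converts the closed line integral into a double integral over the enclosed region D:

    ∮_C P dx + Q dy = ∬_D (∂Q/∂x - ∂P/∂y) dA.

Here P = -11y^5, Q = 0, so

    ∂Q/∂x = 0,    ∂P/∂y = -55y^4,
    ∂Q/∂x - ∂P/∂y = 55y^4.

D is the region 0 ≤ x ≤ 2, 0 ≤ y ≤ 6. Evaluating the double integral:

    ∬_D (55y^4) dA = ∫_0^{2} ∫_0^{6} (55y^4) dy dx.

Inner (y from 0 to 6): 85536.
Outer (x from 0 to 2): 171072.

Therefore ∮_C P dx + Q dy = 171072.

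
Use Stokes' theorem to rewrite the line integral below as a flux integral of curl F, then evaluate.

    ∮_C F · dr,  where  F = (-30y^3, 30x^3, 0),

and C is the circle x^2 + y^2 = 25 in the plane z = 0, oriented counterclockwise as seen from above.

Let S be the flat disk x^2 + y^2 ≤ 25 in the plane z = 0, with upward unit normal n̂ = ẑ. By Stokes' theorem,

    ∮_C F · dr = ∬_S (∇ × F) · n̂ dS = ∬_D (curl F)_z dA,

where D is the disk x^2 + y^2 ≤ 25.

Compute the curl of F = (-30y^3, 30x^3, 0):
    (∇ × F)_x = ∂F_z/∂y - ∂F_y/∂z = 0,
    (∇ × F)_y = ∂F_x/∂z - ∂F_z/∂x = 0,
    (∇ × F)_z = ∂F_y/∂x - ∂F_x/∂y = 90x^2 + 90y^2.

On z = 0, (curl F)_z = 90x^2 + 90y^2.

Convert to polar (x = r cos θ, y = r sin θ, dA = r dr dθ); the integrand becomes 90r^2, so

    ∬_D (curl F)_z dA = ∫_0^{2π} ∫_0^{5} (90r^2) · r dr dθ.

Inner (r from 0 to 5): 28125/2.
Outer (θ from 0 to 2π): 28125π.

Therefore ∮_C F · dr = 28125π.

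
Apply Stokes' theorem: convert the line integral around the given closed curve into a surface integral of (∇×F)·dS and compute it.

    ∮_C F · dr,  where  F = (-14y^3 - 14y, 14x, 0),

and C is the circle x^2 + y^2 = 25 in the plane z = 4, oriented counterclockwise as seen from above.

Let S be the flat disk x^2 + y^2 ≤ 25 in the plane z = 4, with upward unit normal n̂ = ẑ. By Stokes' theorem,

    ∮_C F · dr = ∬_S (∇ × F) · n̂ dS = ∬_D (curl F)_z dA,

where D is the disk x^2 + y^2 ≤ 25.

Compute the curl of F = (-14y^3 - 14y, 14x, 0):
    (∇ × F)_x = ∂F_z/∂y - ∂F_y/∂z = 0,
    (∇ × F)_y = ∂F_x/∂z - ∂F_z/∂x = 0,
    (∇ × F)_z = ∂F_y/∂x - ∂F_x/∂y = 42y^2 + 28.

On z = 4, (curl F)_z = 42y^2 + 28.

Convert to polar (x = r cos θ, y = r sin θ, dA = r dr dθ); the integrand becomes 42r^2sin(θ)^2 + 28, so

    ∬_D (curl F)_z dA = ∫_0^{2π} ∫_0^{5} (42r^2sin(θ)^2 + 28) · r dr dθ.

Inner (r from 0 to 5): 13125sin(θ)^2/2 + 350.
Outer (θ from 0 to 2π): 14525π/2.

Therefore ∮_C F · dr = 14525π/2.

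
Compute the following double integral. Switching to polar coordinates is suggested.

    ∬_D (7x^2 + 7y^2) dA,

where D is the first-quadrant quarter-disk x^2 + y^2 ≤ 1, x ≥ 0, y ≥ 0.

The region D is 0 ≤ r ≤ 1, 0 ≤ θ ≤ π/2 in polar coordinates, where x = r cos(θ), y = r sin(θ), and dA = r dr dθ.

Under the substitution, the integrand becomes 7r^2, so

    ∬_D (7x^2 + 7y^2) dA = ∫_{0}^{π/2} ∫_{0}^{1} (7r^2) · r dr dθ.

Inner integral (in r): ∫_{0}^{1} (7r^2) · r dr = 7/4.

Outer integral (in θ): ∫_{0}^{π/2} (7/4) dθ = 7π/8.

Therefore ∬_D (7x^2 + 7y^2) dA = 7π/8.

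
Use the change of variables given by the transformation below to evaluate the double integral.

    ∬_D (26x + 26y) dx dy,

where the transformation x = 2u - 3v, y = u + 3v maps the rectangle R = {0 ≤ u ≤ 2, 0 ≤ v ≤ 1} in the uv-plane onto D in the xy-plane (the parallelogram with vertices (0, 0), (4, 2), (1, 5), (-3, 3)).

Compute the Jacobian determinant of (x, y) with respect to (u, v):

    ∂(x,y)/∂(u,v) = | 2  -3 | = (2)(3) - (-3)(1) = 9.
                   | 1  3 |

Its absolute value is |J| = 9 (the area scaling factor).

Substituting x = 2u - 3v, y = u + 3v into the integrand,

    26x + 26y → 78u,

so the integral becomes

    ∬_R (78u) · |J| du dv = ∫_0^2 ∫_0^1 (702u) dv du.

Inner (v): 702u.
Outer (u): 1404.

Therefore ∬_D (26x + 26y) dx dy = 1404.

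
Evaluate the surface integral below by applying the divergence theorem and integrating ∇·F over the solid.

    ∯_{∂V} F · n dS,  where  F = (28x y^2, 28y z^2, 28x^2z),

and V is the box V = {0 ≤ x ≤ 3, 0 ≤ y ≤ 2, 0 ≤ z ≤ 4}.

By the divergence theorem,

    ∯_{∂V} F · n dS = ∭_V (∇ · F) dV.

Compute the divergence:
    ∇ · F = ∂F_x/∂x + ∂F_y/∂y + ∂F_z/∂z = 28y^2 + 28z^2 + 28x^2 = 28x^2 + 28y^2 + 28z^2.

V is a rectangular box, so dV = dx dy dz with 0 ≤ x ≤ 3, 0 ≤ y ≤ 2, 0 ≤ z ≤ 4.

Integrate (28x^2 + 28y^2 + 28z^2) over V as an iterated integral:

    ∭_V (∇·F) dV = ∫_0^{3} ∫_0^{2} ∫_0^{4} (28x^2 + 28y^2 + 28z^2) dz dy dx.

Inner (z from 0 to 4): 112x^2 + 112y^2 + 1792/3.
Middle (y from 0 to 2): 224x^2 + 4480/3.
Outer (x from 0 to 3): 6496.

Therefore ∯_{∂V} F · n dS = 6496.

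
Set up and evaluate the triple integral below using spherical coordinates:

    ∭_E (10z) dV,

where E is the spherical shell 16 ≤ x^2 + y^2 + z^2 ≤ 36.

In spherical coordinates, x = ρ sin(φ) cos(θ), y = ρ sin(φ) sin(θ), z = ρ cos(φ), and dV = ρ^2 sin(φ) dρ dφ dθ.

The integrand becomes 10ρ cos(φ), so

    ∭_E (10z) dV = ∫_{0}^{2π} ∫_{0}^{π} ∫_{4}^{6} (10ρ cos(φ)) · ρ^2 sin(φ) dρ dφ dθ.

Inner (ρ): 1300sin(2φ).
Middle (φ): 0.
Outer (θ): 0.

Therefore the triple integral equals 0.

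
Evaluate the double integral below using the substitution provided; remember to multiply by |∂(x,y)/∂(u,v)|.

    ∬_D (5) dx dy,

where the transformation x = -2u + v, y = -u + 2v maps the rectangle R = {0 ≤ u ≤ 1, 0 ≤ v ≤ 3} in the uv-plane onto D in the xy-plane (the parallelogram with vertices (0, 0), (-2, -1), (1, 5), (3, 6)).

Compute the Jacobian determinant of (x, y) with respect to (u, v):

    ∂(x,y)/∂(u,v) = | -2  1 | = (-2)(2) - (1)(-1) = -3.
                   | -1  2 |

Its absolute value is |J| = 3 (the area scaling factor).

Substituting x = -2u + v, y = -u + 2v into the integrand,

    5 → 5,

so the integral becomes

    ∬_R (5) · |J| du dv = ∫_0^1 ∫_0^3 (15) dv du.

Inner (v): 45.
Outer (u): 45.

Therefore ∬_D (5) dx dy = 45.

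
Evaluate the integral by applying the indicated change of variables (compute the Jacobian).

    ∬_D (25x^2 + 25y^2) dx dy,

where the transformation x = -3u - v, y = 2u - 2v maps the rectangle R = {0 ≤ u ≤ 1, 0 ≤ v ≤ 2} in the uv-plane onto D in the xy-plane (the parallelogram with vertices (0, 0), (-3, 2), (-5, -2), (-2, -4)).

Compute the Jacobian determinant of (x, y) with respect to (u, v):

    ∂(x,y)/∂(u,v) = | -3  -1 | = (-3)(-2) - (-1)(2) = 8.
                   | 2  -2 |

Its absolute value is |J| = 8 (the area scaling factor).

Substituting x = -3u - v, y = 2u - 2v into the integrand,

    25x^2 + 25y^2 → 325u^2 - 50u v + 125v^2,

so the integral becomes

    ∬_R (325u^2 - 50u v + 125v^2) · |J| du dv = ∫_0^1 ∫_0^2 (2600u^2 - 400u v + 1000v^2) dv du.

Inner (v): 5200u^2 - 800u + 8000/3.
Outer (u): 4000.

Therefore ∬_D (25x^2 + 25y^2) dx dy = 4000.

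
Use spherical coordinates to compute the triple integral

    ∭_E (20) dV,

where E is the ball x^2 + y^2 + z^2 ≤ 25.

In spherical coordinates, x = ρ sin(φ) cos(θ), y = ρ sin(φ) sin(θ), z = ρ cos(φ), and dV = ρ^2 sin(φ) dρ dφ dθ.

The integrand becomes 20, so

    ∭_E (20) dV = ∫_{0}^{2π} ∫_{0}^{π} ∫_{0}^{5} (20) · ρ^2 sin(φ) dρ dφ dθ.

Inner (ρ): 2500sin(φ)/3.
Middle (φ): 5000/3.
Outer (θ): 10000π/3.

Therefore the triple integral equals 10000π/3.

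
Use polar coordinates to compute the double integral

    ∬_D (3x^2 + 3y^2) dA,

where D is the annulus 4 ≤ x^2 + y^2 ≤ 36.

The region D is 2 ≤ r ≤ 6, 0 ≤ θ ≤ 2π in polar coordinates, where x = r cos(θ), y = r sin(θ), and dA = r dr dθ.

Under the substitution, the integrand becomes 3r^2, so

    ∬_D (3x^2 + 3y^2) dA = ∫_{0}^{2π} ∫_{2}^{6} (3r^2) · r dr dθ.

Inner integral (in r): ∫_{2}^{6} (3r^2) · r dr = 960.

Outer integral (in θ): ∫_{0}^{2π} (960) dθ = 1920π.

Therefore ∬_D (3x^2 + 3y^2) dA = 1920π.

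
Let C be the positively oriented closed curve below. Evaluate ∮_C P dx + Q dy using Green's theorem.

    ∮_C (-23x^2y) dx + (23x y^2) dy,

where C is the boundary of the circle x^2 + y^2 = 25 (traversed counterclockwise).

Green's theorem converts the closed line integral into a double integral over the enclosed region D:

    ∮_C P dx + Q dy = ∬_D (∂Q/∂x - ∂P/∂y) dA.

Here P = -23x^2y, Q = 23x y^2, so

    ∂Q/∂x = 23y^2,    ∂P/∂y = -23x^2,
    ∂Q/∂x - ∂P/∂y = 23x^2 + 23y^2.

D is the region x^2 + y^2 ≤ 25. Evaluating the double integral:

In polar coordinates (x = r cos θ, y = r sin θ, dA = r dr dθ) the integrand becomes 23r^2, so

    ∬_D (23x^2 + 23y^2) dA = ∫_0^{2π} ∫_0^{5} (23r^2) · r dr dθ.

Inner (r from 0 to 5): 14375/4.
Outer (θ from 0 to 2π): 14375π/2.

Therefore ∮_C P dx + Q dy = 14375π/2.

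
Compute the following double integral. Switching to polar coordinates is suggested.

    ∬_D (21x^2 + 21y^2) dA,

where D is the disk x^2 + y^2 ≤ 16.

The region D is 0 ≤ r ≤ 4, 0 ≤ θ ≤ 2π in polar coordinates, where x = r cos(θ), y = r sin(θ), and dA = r dr dθ.

Under the substitution, the integrand becomes 21r^2, so

    ∬_D (21x^2 + 21y^2) dA = ∫_{0}^{2π} ∫_{0}^{4} (21r^2) · r dr dθ.

Inner integral (in r): ∫_{0}^{4} (21r^2) · r dr = 1344.

Outer integral (in θ): ∫_{0}^{2π} (1344) dθ = 2688π.

Therefore ∬_D (21x^2 + 21y^2) dA = 2688π.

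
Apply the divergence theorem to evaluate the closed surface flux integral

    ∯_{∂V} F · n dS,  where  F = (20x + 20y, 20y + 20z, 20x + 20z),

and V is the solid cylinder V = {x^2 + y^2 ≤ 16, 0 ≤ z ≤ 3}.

By the divergence theorem,

    ∯_{∂V} F · n dS = ∭_V (∇ · F) dV.

Compute the divergence:
    ∇ · F = ∂F_x/∂x + ∂F_y/∂y + ∂F_z/∂z = 20 + 20 + 20 = 60.

In cylindrical coordinates, x = r cos(θ), y = r sin(θ), z = z, dV = r dr dθ dz, with 0 ≤ r ≤ 4, 0 ≤ θ ≤ 2π, 0 ≤ z ≤ 3.

The integrand, after substitution and multiplying by the volume element, becomes (60) · r, so

    ∭_V (∇·F) dV = ∫_0^{2π} ∫_0^{4} ∫_0^{3} (60) · r dz dr dθ.

Inner (z from 0 to 3): 180r.
Middle (r from 0 to 4): 1440.
Outer (θ from 0 to 2π): 2880π.

Therefore ∯_{∂V} F · n dS = 2880π.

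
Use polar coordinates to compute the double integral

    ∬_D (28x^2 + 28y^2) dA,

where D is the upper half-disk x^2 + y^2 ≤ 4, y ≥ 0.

The region D is 0 ≤ r ≤ 2, 0 ≤ θ ≤ π in polar coordinates, where x = r cos(θ), y = r sin(θ), and dA = r dr dθ.

Under the substitution, the integrand becomes 28r^2, so

    ∬_D (28x^2 + 28y^2) dA = ∫_{0}^{π} ∫_{0}^{2} (28r^2) · r dr dθ.

Inner integral (in r): ∫_{0}^{2} (28r^2) · r dr = 112.

Outer integral (in θ): ∫_{0}^{π} (112) dθ = 112π.

Therefore ∬_D (28x^2 + 28y^2) dA = 112π.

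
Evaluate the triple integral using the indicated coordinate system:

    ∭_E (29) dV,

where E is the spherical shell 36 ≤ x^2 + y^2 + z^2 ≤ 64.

In spherical coordinates, x = ρ sin(φ) cos(θ), y = ρ sin(φ) sin(θ), z = ρ cos(φ), and dV = ρ^2 sin(φ) dρ dφ dθ.

The integrand becomes 29, so

    ∭_E (29) dV = ∫_{0}^{2π} ∫_{0}^{π} ∫_{6}^{8} (29) · ρ^2 sin(φ) dρ dφ dθ.

Inner (ρ): 8584sin(φ)/3.
Middle (φ): 17168/3.
Outer (θ): 34336π/3.

Therefore the triple integral equals 34336π/3.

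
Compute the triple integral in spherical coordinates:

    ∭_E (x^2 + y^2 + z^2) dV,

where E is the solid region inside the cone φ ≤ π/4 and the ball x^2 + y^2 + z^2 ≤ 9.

In spherical coordinates, x = ρ sin(φ) cos(θ), y = ρ sin(φ) sin(θ), z = ρ cos(φ), and dV = ρ^2 sin(φ) dρ dφ dθ.

The integrand becomes ρ^2, so

    ∭_E (x^2 + y^2 + z^2) dV = ∫_{0}^{2π} ∫_{0}^{π/4} ∫_{0}^{3} (ρ^2) · ρ^2 sin(φ) dρ dφ dθ.

Inner (ρ): 243sin(φ)/5.
Middle (φ): 243/5 - 243sqrt(2)/10.
Outer (θ): 243π (2 - sqrt(2))/5.

Therefore the triple integral equals 243π (2 - sqrt(2))/5.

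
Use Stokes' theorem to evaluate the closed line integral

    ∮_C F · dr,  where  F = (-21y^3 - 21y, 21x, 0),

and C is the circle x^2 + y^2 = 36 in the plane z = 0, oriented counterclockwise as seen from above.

Let S be the flat disk x^2 + y^2 ≤ 36 in the plane z = 0, with upward unit normal n̂ = ẑ. By Stokes' theorem,

    ∮_C F · dr = ∬_S (∇ × F) · n̂ dS = ∬_D (curl F)_z dA,

where D is the disk x^2 + y^2 ≤ 36.

Compute the curl of F = (-21y^3 - 21y, 21x, 0):
    (∇ × F)_x = ∂F_z/∂y - ∂F_y/∂z = 0,
    (∇ × F)_y = ∂F_x/∂z - ∂F_z/∂x = 0,
    (∇ × F)_z = ∂F_y/∂x - ∂F_x/∂y = 63y^2 + 42.

On z = 0, (curl F)_z = 63y^2 + 42.

Convert to polar (x = r cos θ, y = r sin θ, dA = r dr dθ); the integrand becomes 63r^2sin(θ)^2 + 42, so

    ∬_D (curl F)_z dA = ∫_0^{2π} ∫_0^{6} (63r^2sin(θ)^2 + 42) · r dr dθ.

Inner (r from 0 to 6): 20412sin(θ)^2 + 756.
Outer (θ from 0 to 2π): 21924π.

Therefore ∮_C F · dr = 21924π.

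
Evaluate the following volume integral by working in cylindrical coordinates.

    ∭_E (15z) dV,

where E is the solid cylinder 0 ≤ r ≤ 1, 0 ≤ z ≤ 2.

In cylindrical coordinates, x = r cos(θ), y = r sin(θ), z = z, and dV = r dr dθ dz.

The integrand becomes 15z, so

    ∭_E (15z) dV = ∫_{0}^{2π} ∫_{0}^{1} ∫_{0}^{2} (15z) · r dz dr dθ.

Inner (z): 30r.
Middle (r from 0 to 1): 15.
Outer (θ): 30π.

Therefore the triple integral equals 30π.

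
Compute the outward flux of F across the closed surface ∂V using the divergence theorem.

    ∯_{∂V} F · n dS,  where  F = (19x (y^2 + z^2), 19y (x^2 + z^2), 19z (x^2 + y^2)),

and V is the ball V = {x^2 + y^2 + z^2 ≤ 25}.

By the divergence theorem,

    ∯_{∂V} F · n dS = ∭_V (∇ · F) dV.

Compute the divergence:
    ∇ · F = ∂F_x/∂x + ∂F_y/∂y + ∂F_z/∂z = 19y^2 + 19z^2 + 19x^2 + 19z^2 + 19x^2 + 19y^2 = 38x^2 + 38y^2 + 38z^2.

In spherical coordinates, x = ρ sin(φ) cos(θ), y = ρ sin(φ) sin(θ), z = ρ cos(φ), dV = ρ^2 sin(φ) dρ dφ dθ, with 0 ≤ ρ ≤ 5, 0 ≤ φ ≤ π, 0 ≤ θ ≤ 2π.

The integrand, after substitution and multiplying by the volume element, becomes (38ρ^2) · ρ^2 sin(φ), so

    ∭_V (∇·F) dV = ∫_0^{2π} ∫_0^{π} ∫_0^{5} (38ρ^2) · ρ^2 sin(φ) dρ dφ dθ.

Inner (ρ from 0 to 5): 23750sin(φ).
Middle (φ from 0 to π): 47500.
Outer (θ from 0 to 2π): 95000π.

Therefore ∯_{∂V} F · n dS = 95000π.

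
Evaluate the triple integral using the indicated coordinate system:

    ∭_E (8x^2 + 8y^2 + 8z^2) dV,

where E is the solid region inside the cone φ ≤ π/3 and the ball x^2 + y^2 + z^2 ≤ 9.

In spherical coordinates, x = ρ sin(φ) cos(θ), y = ρ sin(φ) sin(θ), z = ρ cos(φ), and dV = ρ^2 sin(φ) dρ dφ dθ.

The integrand becomes 8ρ^2, so

    ∭_E (8x^2 + 8y^2 + 8z^2) dV = ∫_{0}^{2π} ∫_{0}^{π/3} ∫_{0}^{3} (8ρ^2) · ρ^2 sin(φ) dρ dφ dθ.

Inner (ρ): 1944sin(φ)/5.
Middle (φ): 972/5.
Outer (θ): 1944π/5.

Therefore the triple integral equals 1944π/5.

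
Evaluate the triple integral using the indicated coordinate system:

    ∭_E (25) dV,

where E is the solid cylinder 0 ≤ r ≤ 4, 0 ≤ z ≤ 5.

In cylindrical coordinates, x = r cos(θ), y = r sin(θ), z = z, and dV = r dr dθ dz.

The integrand becomes 25, so

    ∭_E (25) dV = ∫_{0}^{2π} ∫_{0}^{4} ∫_{0}^{5} (25) · r dz dr dθ.

Inner (z): 125r.
Middle (r from 0 to 4): 1000.
Outer (θ): 2000π.

Therefore the triple integral equals 2000π.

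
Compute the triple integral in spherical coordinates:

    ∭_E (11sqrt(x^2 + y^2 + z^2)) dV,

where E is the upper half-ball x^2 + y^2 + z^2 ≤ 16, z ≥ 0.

In spherical coordinates, x = ρ sin(φ) cos(θ), y = ρ sin(φ) sin(θ), z = ρ cos(φ), and dV = ρ^2 sin(φ) dρ dφ dθ.

The integrand becomes 11ρ, so

    ∭_E (11sqrt(x^2 + y^2 + z^2)) dV = ∫_{0}^{2π} ∫_{0}^{π/2} ∫_{0}^{4} (11ρ) · ρ^2 sin(φ) dρ dφ dθ.

Inner (ρ): 704sin(φ).
Middle (φ): 704.
Outer (θ): 1408π.

Therefore the triple integral equals 1408π.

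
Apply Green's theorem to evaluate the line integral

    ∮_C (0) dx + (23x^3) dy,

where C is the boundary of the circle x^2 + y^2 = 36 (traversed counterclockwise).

Green's theorem converts the closed line integral into a double integral over the enclosed region D:

    ∮_C P dx + Q dy = ∬_D (∂Q/∂x - ∂P/∂y) dA.

Here P = 0, Q = 23x^3, so

    ∂Q/∂x = 69x^2,    ∂P/∂y = 0,
    ∂Q/∂x - ∂P/∂y = 69x^2.

D is the region x^2 + y^2 ≤ 36. Evaluating the double integral:

In polar coordinates (x = r cos θ, y = r sin θ, dA = r dr dθ) the integrand becomes 69r^2cos(θ)^2, so

    ∬_D (69x^2) dA = ∫_0^{2π} ∫_0^{6} (69r^2cos(θ)^2) · r dr dθ.

Inner (r from 0 to 6): 22356cos(θ)^2.
Outer (θ from 0 to 2π): 22356π.

Therefore ∮_C P dx + Q dy = 22356π.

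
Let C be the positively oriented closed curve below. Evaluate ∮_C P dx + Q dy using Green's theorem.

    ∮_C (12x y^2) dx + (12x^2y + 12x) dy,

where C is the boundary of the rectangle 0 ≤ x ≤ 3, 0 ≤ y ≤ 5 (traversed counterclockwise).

Green's theorem converts the closed line integral into a double integral over the enclosed region D:

    ∮_C P dx + Q dy = ∬_D (∂Q/∂x - ∂P/∂y) dA.

Here P = 12x y^2, Q = 12x^2y + 12x, so

    ∂Q/∂x = 24x y + 12,    ∂P/∂y = 24x y,
    ∂Q/∂x - ∂P/∂y = 12.

D is the region 0 ≤ x ≤ 3, 0 ≤ y ≤ 5. Evaluating the double integral:

    ∬_D (12) dA = ∫_0^{3} ∫_0^{5} (12) dy dx.

Inner (y from 0 to 5): 60.
Outer (x from 0 to 3): 180.

Therefore ∮_C P dx + Q dy = 180.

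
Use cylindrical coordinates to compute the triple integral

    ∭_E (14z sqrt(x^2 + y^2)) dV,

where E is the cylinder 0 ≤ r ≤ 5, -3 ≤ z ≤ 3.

In cylindrical coordinates, x = r cos(θ), y = r sin(θ), z = z, and dV = r dr dθ dz.

The integrand becomes 14r z, so

    ∭_E (14z sqrt(x^2 + y^2)) dV = ∫_{0}^{2π} ∫_{0}^{5} ∫_{-3}^{3} (14r z) · r dz dr dθ.

Inner (z): 0.
Middle (r from 0 to 5): 0.
Outer (θ): 0.

Therefore the triple integral equals 0.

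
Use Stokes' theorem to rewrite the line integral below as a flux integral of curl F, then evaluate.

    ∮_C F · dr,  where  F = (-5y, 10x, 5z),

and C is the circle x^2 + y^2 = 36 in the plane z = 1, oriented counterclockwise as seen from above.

Let S be the flat disk x^2 + y^2 ≤ 36 in the plane z = 1, with upward unit normal n̂ = ẑ. By Stokes' theorem,

    ∮_C F · dr = ∬_S (∇ × F) · n̂ dS = ∬_D (curl F)_z dA,

where D is the disk x^2 + y^2 ≤ 36.

Compute the curl of F = (-5y, 10x, 5z):
    (∇ × F)_x = ∂F_z/∂y - ∂F_y/∂z = 0,
    (∇ × F)_y = ∂F_x/∂z - ∂F_z/∂x = 0,
    (∇ × F)_z = ∂F_y/∂x - ∂F_x/∂y = 15.

On z = 1, (curl F)_z = 15.

Convert to polar (x = r cos θ, y = r sin θ, dA = r dr dθ); the integrand becomes 15, so

    ∬_D (curl F)_z dA = ∫_0^{2π} ∫_0^{6} (15) · r dr dθ.

Inner (r from 0 to 6): 270.
Outer (θ from 0 to 2π): 540π.

Therefore ∮_C F · dr = 540π.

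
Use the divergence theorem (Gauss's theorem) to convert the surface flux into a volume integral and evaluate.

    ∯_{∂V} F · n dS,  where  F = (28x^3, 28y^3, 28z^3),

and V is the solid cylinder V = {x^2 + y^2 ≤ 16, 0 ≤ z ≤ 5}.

By the divergence theorem,

    ∯_{∂V} F · n dS = ∭_V (∇ · F) dV.

Compute the divergence:
    ∇ · F = ∂F_x/∂x + ∂F_y/∂y + ∂F_z/∂z = 84x^2 + 84y^2 + 84z^2.

In cylindrical coordinates, x = r cos(θ), y = r sin(θ), z = z, dV = r dr dθ dz, with 0 ≤ r ≤ 4, 0 ≤ θ ≤ 2π, 0 ≤ z ≤ 5.

The integrand, after substitution and multiplying by the volume element, becomes (84r^2 + 84z^2) · r, so

    ∭_V (∇·F) dV = ∫_0^{2π} ∫_0^{4} ∫_0^{5} (84r^2 + 84z^2) · r dz dr dθ.

Inner (z from 0 to 5): 420r^3 + 3500r.
Middle (r from 0 to 4): 54880.
Outer (θ from 0 to 2π): 109760π.

Therefore ∯_{∂V} F · n dS = 109760π.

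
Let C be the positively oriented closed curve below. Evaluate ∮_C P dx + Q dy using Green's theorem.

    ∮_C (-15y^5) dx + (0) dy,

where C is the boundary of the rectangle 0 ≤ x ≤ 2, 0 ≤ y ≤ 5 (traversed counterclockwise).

Green's theorem converts the closed line integral into a double integral over the enclosed region D:

    ∮_C P dx + Q dy = ∬_D (∂Q/∂x - ∂P/∂y) dA.

Here P = -15y^5, Q = 0, so

    ∂Q/∂x = 0,    ∂P/∂y = -75y^4,
    ∂Q/∂x - ∂P/∂y = 75y^4.

D is the region 0 ≤ x ≤ 2, 0 ≤ y ≤ 5. Evaluating the double integral:

    ∬_D (75y^4) dA = ∫_0^{2} ∫_0^{5} (75y^4) dy dx.

Inner (y from 0 to 5): 46875.
Outer (x from 0 to 2): 93750.

Therefore ∮_C P dx + Q dy = 93750.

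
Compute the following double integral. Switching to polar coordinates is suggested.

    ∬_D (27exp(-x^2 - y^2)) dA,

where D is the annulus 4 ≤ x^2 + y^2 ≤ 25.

The region D is 2 ≤ r ≤ 5, 0 ≤ θ ≤ 2π in polar coordinates, where x = r cos(θ), y = r sin(θ), and dA = r dr dθ.

Under the substitution, the integrand becomes 27exp(-r^2), so

    ∬_D (27exp(-x^2 - y^2)) dA = ∫_{0}^{2π} ∫_{2}^{5} (27exp(-r^2)) · r dr dθ.

Inner integral (in r): ∫_{2}^{5} (27exp(-r^2)) · r dr = -(27 - 27exp(21))exp(-25)/2.

Outer integral (in θ): ∫_{0}^{2π} (-(27 - 27exp(21))exp(-25)/2) dθ = -27π (1 - exp(21))exp(-25).

Therefore ∬_D (27exp(-x^2 - y^2)) dA = -27π (1 - exp(21))exp(-25).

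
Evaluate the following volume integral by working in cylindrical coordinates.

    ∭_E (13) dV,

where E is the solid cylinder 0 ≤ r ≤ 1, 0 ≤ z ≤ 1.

In cylindrical coordinates, x = r cos(θ), y = r sin(θ), z = z, and dV = r dr dθ dz.

The integrand becomes 13, so

    ∭_E (13) dV = ∫_{0}^{2π} ∫_{0}^{1} ∫_{0}^{1} (13) · r dz dr dθ.

Inner (z): 13r.
Middle (r from 0 to 1): 13/2.
Outer (θ): 13π.

Therefore the triple integral equals 13π.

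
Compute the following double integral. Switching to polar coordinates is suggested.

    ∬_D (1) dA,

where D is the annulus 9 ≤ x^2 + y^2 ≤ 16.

The region D is 3 ≤ r ≤ 4, 0 ≤ θ ≤ 2π in polar coordinates, where x = r cos(θ), y = r sin(θ), and dA = r dr dθ.

Under the substitution, the integrand becomes 1, so

    ∬_D (1) dA = ∫_{0}^{2π} ∫_{3}^{4} (1) · r dr dθ.

Inner integral (in r): ∫_{3}^{4} (1) · r dr = 7/2.

Outer integral (in θ): ∫_{0}^{2π} (7/2) dθ = 7π.

Therefore ∬_D (1) dA = 7π.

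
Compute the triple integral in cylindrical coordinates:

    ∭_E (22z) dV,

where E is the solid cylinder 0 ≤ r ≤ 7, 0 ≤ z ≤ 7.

In cylindrical coordinates, x = r cos(θ), y = r sin(θ), z = z, and dV = r dr dθ dz.

The integrand becomes 22z, so

    ∭_E (22z) dV = ∫_{0}^{2π} ∫_{0}^{7} ∫_{0}^{7} (22z) · r dz dr dθ.

Inner (z): 539r.
Middle (r from 0 to 7): 26411/2.
Outer (θ): 26411π.

Therefore the triple integral equals 26411π.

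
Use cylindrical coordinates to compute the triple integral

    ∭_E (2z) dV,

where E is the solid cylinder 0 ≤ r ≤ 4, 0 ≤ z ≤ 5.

In cylindrical coordinates, x = r cos(θ), y = r sin(θ), z = z, and dV = r dr dθ dz.

The integrand becomes 2z, so

    ∭_E (2z) dV = ∫_{0}^{2π} ∫_{0}^{4} ∫_{0}^{5} (2z) · r dz dr dθ.

Inner (z): 25r.
Middle (r from 0 to 4): 200.
Outer (θ): 400π.

Therefore the triple integral equals 400π.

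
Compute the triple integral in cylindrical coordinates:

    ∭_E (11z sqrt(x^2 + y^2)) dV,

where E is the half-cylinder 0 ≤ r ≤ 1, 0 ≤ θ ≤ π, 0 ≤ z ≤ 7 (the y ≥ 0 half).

In cylindrical coordinates, x = r cos(θ), y = r sin(θ), z = z, and dV = r dr dθ dz.

The integrand becomes 11r z, so

    ∭_E (11z sqrt(x^2 + y^2)) dV = ∫_{0}^{π} ∫_{0}^{1} ∫_{0}^{7} (11r z) · r dz dr dθ.

Inner (z): 539r^2/2.
Middle (r from 0 to 1): 539/6.
Outer (θ): 539π/6.

Therefore the triple integral equals 539π/6.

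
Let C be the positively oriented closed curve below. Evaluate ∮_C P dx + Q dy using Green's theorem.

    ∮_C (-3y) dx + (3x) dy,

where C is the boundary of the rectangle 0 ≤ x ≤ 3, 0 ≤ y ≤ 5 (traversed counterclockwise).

Green's theorem converts the closed line integral into a double integral over the enclosed region D:

    ∮_C P dx + Q dy = ∬_D (∂Q/∂x - ∂P/∂y) dA.

Here P = -3y, Q = 3x, so

    ∂Q/∂x = 3,    ∂P/∂y = -3,
    ∂Q/∂x - ∂P/∂y = 6.

D is the region 0 ≤ x ≤ 3, 0 ≤ y ≤ 5. Evaluating the double integral:

    ∬_D (6) dA = ∫_0^{3} ∫_0^{5} (6) dy dx.

Inner (y from 0 to 5): 30.
Outer (x from 0 to 3): 90.

Therefore ∮_C P dx + Q dy = 90.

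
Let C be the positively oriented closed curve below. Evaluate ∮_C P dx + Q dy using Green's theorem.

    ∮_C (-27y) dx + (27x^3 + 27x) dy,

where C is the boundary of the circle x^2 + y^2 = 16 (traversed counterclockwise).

Green's theorem converts the closed line integral into a double integral over the enclosed region D:

    ∮_C P dx + Q dy = ∬_D (∂Q/∂x - ∂P/∂y) dA.

Here P = -27y, Q = 27x^3 + 27x, so

    ∂Q/∂x = 81x^2 + 27,    ∂P/∂y = -27,
    ∂Q/∂x - ∂P/∂y = 81x^2 + 54.

D is the region x^2 + y^2 ≤ 16. Evaluating the double integral:

In polar coordinates (x = r cos θ, y = r sin θ, dA = r dr dθ) the integrand becomes 81r^2cos(θ)^2 + 54, so

    ∬_D (81x^2 + 54) dA = ∫_0^{2π} ∫_0^{4} (81r^2cos(θ)^2 + 54) · r dr dθ.

Inner (r from 0 to 4): 5184cos(θ)^2 + 432.
Outer (θ from 0 to 2π): 6048π.

Therefore ∮_C P dx + Q dy = 6048π.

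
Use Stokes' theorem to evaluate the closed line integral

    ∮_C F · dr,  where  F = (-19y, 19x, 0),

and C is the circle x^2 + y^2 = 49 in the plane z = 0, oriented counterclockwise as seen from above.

Let S be the flat disk x^2 + y^2 ≤ 49 in the plane z = 0, with upward unit normal n̂ = ẑ. By Stokes' theorem,

    ∮_C F · dr = ∬_S (∇ × F) · n̂ dS = ∬_D (curl F)_z dA,

where D is the disk x^2 + y^2 ≤ 49.

Compute the curl of F = (-19y, 19x, 0):
    (∇ × F)_x = ∂F_z/∂y - ∂F_y/∂z = 0,
    (∇ × F)_y = ∂F_x/∂z - ∂F_z/∂x = 0,
    (∇ × F)_z = ∂F_y/∂x - ∂F_x/∂y = 38.

On z = 0, (curl F)_z = 38.

Convert to polar (x = r cos θ, y = r sin θ, dA = r dr dθ); the integrand becomes 38, so

    ∬_D (curl F)_z dA = ∫_0^{2π} ∫_0^{7} (38) · r dr dθ.

Inner (r from 0 to 7): 931.
Outer (θ from 0 to 2π): 1862π.

Therefore ∮_C F · dr = 1862π.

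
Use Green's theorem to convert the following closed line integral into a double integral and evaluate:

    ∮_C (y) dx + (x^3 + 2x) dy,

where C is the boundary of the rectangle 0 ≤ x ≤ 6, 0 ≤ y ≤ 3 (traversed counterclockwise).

Green's theorem converts the closed line integral into a double integral over the enclosed region D:

    ∮_C P dx + Q dy = ∬_D (∂Q/∂x - ∂P/∂y) dA.

Here P = y, Q = x^3 + 2x, so

    ∂Q/∂x = 3x^2 + 2,    ∂P/∂y = 1,
    ∂Q/∂x - ∂P/∂y = 3x^2 + 1.

D is the region 0 ≤ x ≤ 6, 0 ≤ y ≤ 3. Evaluating the double integral:

    ∬_D (3x^2 + 1) dA = ∫_0^{6} ∫_0^{3} (3x^2 + 1) dy dx.

Inner (y from 0 to 3): 9x^2 + 3.
Outer (x from 0 to 6): 666.

Therefore ∮_C P dx + Q dy = 666.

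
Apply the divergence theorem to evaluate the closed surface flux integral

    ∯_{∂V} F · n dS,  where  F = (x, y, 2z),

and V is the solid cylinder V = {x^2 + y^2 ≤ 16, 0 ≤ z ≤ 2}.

By the divergence theorem,

    ∯_{∂V} F · n dS = ∭_V (∇ · F) dV.

Compute the divergence:
    ∇ · F = ∂F_x/∂x + ∂F_y/∂y + ∂F_z/∂z = 1 + 1 + 2 = 4.

In cylindrical coordinates, x = r cos(θ), y = r sin(θ), z = z, dV = r dr dθ dz, with 0 ≤ r ≤ 4, 0 ≤ θ ≤ 2π, 0 ≤ z ≤ 2.

The integrand, after substitution and multiplying by the volume element, becomes (4) · r, so

    ∭_V (∇·F) dV = ∫_0^{2π} ∫_0^{4} ∫_0^{2} (4) · r dz dr dθ.

Inner (z from 0 to 2): 8r.
Middle (r from 0 to 4): 64.
Outer (θ from 0 to 2π): 128π.

Therefore ∯_{∂V} F · n dS = 128π.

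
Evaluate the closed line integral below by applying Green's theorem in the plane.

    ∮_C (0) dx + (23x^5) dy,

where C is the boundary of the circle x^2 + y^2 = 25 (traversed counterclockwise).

Green's theorem converts the closed line integral into a double integral over the enclosed region D:

    ∮_C P dx + Q dy = ∬_D (∂Q/∂x - ∂P/∂y) dA.

Here P = 0, Q = 23x^5, so

    ∂Q/∂x = 115x^4,    ∂P/∂y = 0,
    ∂Q/∂x - ∂P/∂y = 115x^4.

D is the region x^2 + y^2 ≤ 25. Evaluating the double integral:

In polar coordinates (x = r cos θ, y = r sin θ, dA = r dr dθ) the integrand becomes 115r^4cos(θ)^4, so

    ∬_D (115x^4) dA = ∫_0^{2π} ∫_0^{5} (115r^4cos(θ)^4) · r dr dθ.

Inner (r from 0 to 5): 1796875cos(θ)^4/6.
Outer (θ from 0 to 2π): 1796875π/8.

Therefore ∮_C P dx + Q dy = 1796875π/8.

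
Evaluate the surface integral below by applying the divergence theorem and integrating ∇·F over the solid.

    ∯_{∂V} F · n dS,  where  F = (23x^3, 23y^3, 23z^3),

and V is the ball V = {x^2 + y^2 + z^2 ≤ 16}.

By the divergence theorem,

    ∯_{∂V} F · n dS = ∭_V (∇ · F) dV.

Compute the divergence:
    ∇ · F = ∂F_x/∂x + ∂F_y/∂y + ∂F_z/∂z = 69x^2 + 69y^2 + 69z^2.

In spherical coordinates, x = ρ sin(φ) cos(θ), y = ρ sin(φ) sin(θ), z = ρ cos(φ), dV = ρ^2 sin(φ) dρ dφ dθ, with 0 ≤ ρ ≤ 4, 0 ≤ φ ≤ π, 0 ≤ θ ≤ 2π.

The integrand, after substitution and multiplying by the volume element, becomes (69ρ^2) · ρ^2 sin(φ), so

    ∭_V (∇·F) dV = ∫_0^{2π} ∫_0^{π} ∫_0^{4} (69ρ^2) · ρ^2 sin(φ) dρ dφ dθ.

Inner (ρ from 0 to 4): 70656sin(φ)/5.
Middle (φ from 0 to π): 141312/5.
Outer (θ from 0 to 2π): 282624π/5.

Therefore ∯_{∂V} F · n dS = 282624π/5.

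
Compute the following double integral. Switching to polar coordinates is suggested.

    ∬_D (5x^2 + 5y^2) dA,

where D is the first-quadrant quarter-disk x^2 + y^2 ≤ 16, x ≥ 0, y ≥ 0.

The region D is 0 ≤ r ≤ 4, 0 ≤ θ ≤ π/2 in polar coordinates, where x = r cos(θ), y = r sin(θ), and dA = r dr dθ.

Under the substitution, the integrand becomes 5r^2, so

    ∬_D (5x^2 + 5y^2) dA = ∫_{0}^{π/2} ∫_{0}^{4} (5r^2) · r dr dθ.

Inner integral (in r): ∫_{0}^{4} (5r^2) · r dr = 320.

Outer integral (in θ): ∫_{0}^{π/2} (320) dθ = 160π.

Therefore ∬_D (5x^2 + 5y^2) dA = 160π.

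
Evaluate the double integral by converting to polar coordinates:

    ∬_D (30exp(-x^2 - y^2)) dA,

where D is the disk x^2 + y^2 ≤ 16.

The region D is 0 ≤ r ≤ 4, 0 ≤ θ ≤ 2π in polar coordinates, where x = r cos(θ), y = r sin(θ), and dA = r dr dθ.

Under the substitution, the integrand becomes 30exp(-r^2), so

    ∬_D (30exp(-x^2 - y^2)) dA = ∫_{0}^{2π} ∫_{0}^{4} (30exp(-r^2)) · r dr dθ.

Inner integral (in r): ∫_{0}^{4} (30exp(-r^2)) · r dr = 15 - 15exp(-16).

Outer integral (in θ): ∫_{0}^{2π} (15 - 15exp(-16)) dθ = -30π exp(-16) + 30π.

Therefore ∬_D (30exp(-x^2 - y^2)) dA = -30π exp(-16) + 30π.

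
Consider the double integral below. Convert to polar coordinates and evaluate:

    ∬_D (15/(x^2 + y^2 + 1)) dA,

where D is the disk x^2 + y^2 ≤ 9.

The region D is 0 ≤ r ≤ 3, 0 ≤ θ ≤ 2π in polar coordinates, where x = r cos(θ), y = r sin(θ), and dA = r dr dθ.

Under the substitution, the integrand becomes 15/(r^2 + 1), so

    ∬_D (15/(x^2 + y^2 + 1)) dA = ∫_{0}^{2π} ∫_{0}^{3} (15/(r^2 + 1)) · r dr dθ.

Inner integral (in r): ∫_{0}^{3} (15/(r^2 + 1)) · r dr = 15log(10)/2.

Outer integral (in θ): ∫_{0}^{2π} (15log(10)/2) dθ = 15π log(10).

Therefore ∬_D (15/(x^2 + y^2 + 1)) dA = 15π log(10).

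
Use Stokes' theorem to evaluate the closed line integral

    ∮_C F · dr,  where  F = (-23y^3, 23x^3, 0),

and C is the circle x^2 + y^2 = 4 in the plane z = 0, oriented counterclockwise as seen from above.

Let S be the flat disk x^2 + y^2 ≤ 4 in the plane z = 0, with upward unit normal n̂ = ẑ. By Stokes' theorem,

    ∮_C F · dr = ∬_S (∇ × F) · n̂ dS = ∬_D (curl F)_z dA,

where D is the disk x^2 + y^2 ≤ 4.

Compute the curl of F = (-23y^3, 23x^3, 0):
    (∇ × F)_x = ∂F_z/∂y - ∂F_y/∂z = 0,
    (∇ × F)_y = ∂F_x/∂z - ∂F_z/∂x = 0,
    (∇ × F)_z = ∂F_y/∂x - ∂F_x/∂y = 69x^2 + 69y^2.

On z = 0, (curl F)_z = 69x^2 + 69y^2.

Convert to polar (x = r cos θ, y = r sin θ, dA = r dr dθ); the integrand becomes 69r^2, so

    ∬_D (curl F)_z dA = ∫_0^{2π} ∫_0^{2} (69r^2) · r dr dθ.

Inner (r from 0 to 2): 276.
Outer (θ from 0 to 2π): 552π.

Therefore ∮_C F · dr = 552π.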